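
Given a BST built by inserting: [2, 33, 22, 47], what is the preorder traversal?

Tree insertion order: [2, 33, 22, 47]
Tree (level-order array): [2, None, 33, 22, 47]
Preorder traversal: [2, 33, 22, 47]


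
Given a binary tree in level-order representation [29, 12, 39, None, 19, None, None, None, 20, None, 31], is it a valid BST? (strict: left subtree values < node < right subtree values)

Level-order array: [29, 12, 39, None, 19, None, None, None, 20, None, 31]
Validate using subtree bounds (lo, hi): at each node, require lo < value < hi,
then recurse left with hi=value and right with lo=value.
Preorder trace (stopping at first violation):
  at node 29 with bounds (-inf, +inf): OK
  at node 12 with bounds (-inf, 29): OK
  at node 19 with bounds (12, 29): OK
  at node 20 with bounds (19, 29): OK
  at node 31 with bounds (20, 29): VIOLATION
Node 31 violates its bound: not (20 < 31 < 29).
Result: Not a valid BST


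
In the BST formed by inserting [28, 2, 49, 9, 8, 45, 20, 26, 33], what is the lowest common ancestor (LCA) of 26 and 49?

Tree insertion order: [28, 2, 49, 9, 8, 45, 20, 26, 33]
Tree (level-order array): [28, 2, 49, None, 9, 45, None, 8, 20, 33, None, None, None, None, 26]
In a BST, the LCA of p=26, q=49 is the first node v on the
root-to-leaf path with p <= v <= q (go left if both < v, right if both > v).
Walk from root:
  at 28: 26 <= 28 <= 49, this is the LCA
LCA = 28


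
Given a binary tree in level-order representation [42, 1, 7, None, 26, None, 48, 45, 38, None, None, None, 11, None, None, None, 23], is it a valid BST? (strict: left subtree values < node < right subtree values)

Level-order array: [42, 1, 7, None, 26, None, 48, 45, 38, None, None, None, 11, None, None, None, 23]
Validate using subtree bounds (lo, hi): at each node, require lo < value < hi,
then recurse left with hi=value and right with lo=value.
Preorder trace (stopping at first violation):
  at node 42 with bounds (-inf, +inf): OK
  at node 1 with bounds (-inf, 42): OK
  at node 26 with bounds (1, 42): OK
  at node 45 with bounds (1, 26): VIOLATION
Node 45 violates its bound: not (1 < 45 < 26).
Result: Not a valid BST


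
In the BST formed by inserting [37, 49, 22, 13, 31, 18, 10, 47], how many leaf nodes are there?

Tree built from: [37, 49, 22, 13, 31, 18, 10, 47]
Tree (level-order array): [37, 22, 49, 13, 31, 47, None, 10, 18]
Rule: A leaf has 0 children.
Per-node child counts:
  node 37: 2 child(ren)
  node 22: 2 child(ren)
  node 13: 2 child(ren)
  node 10: 0 child(ren)
  node 18: 0 child(ren)
  node 31: 0 child(ren)
  node 49: 1 child(ren)
  node 47: 0 child(ren)
Matching nodes: [10, 18, 31, 47]
Count of leaf nodes: 4


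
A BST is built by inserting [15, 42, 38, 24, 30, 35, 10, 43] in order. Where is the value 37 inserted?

Starting tree (level order): [15, 10, 42, None, None, 38, 43, 24, None, None, None, None, 30, None, 35]
Insertion path: 15 -> 42 -> 38 -> 24 -> 30 -> 35
Result: insert 37 as right child of 35
Final tree (level order): [15, 10, 42, None, None, 38, 43, 24, None, None, None, None, 30, None, 35, None, 37]


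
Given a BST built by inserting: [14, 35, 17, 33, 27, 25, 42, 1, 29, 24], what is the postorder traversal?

Tree insertion order: [14, 35, 17, 33, 27, 25, 42, 1, 29, 24]
Tree (level-order array): [14, 1, 35, None, None, 17, 42, None, 33, None, None, 27, None, 25, 29, 24]
Postorder traversal: [1, 24, 25, 29, 27, 33, 17, 42, 35, 14]


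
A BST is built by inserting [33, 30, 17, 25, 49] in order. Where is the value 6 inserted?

Starting tree (level order): [33, 30, 49, 17, None, None, None, None, 25]
Insertion path: 33 -> 30 -> 17
Result: insert 6 as left child of 17
Final tree (level order): [33, 30, 49, 17, None, None, None, 6, 25]


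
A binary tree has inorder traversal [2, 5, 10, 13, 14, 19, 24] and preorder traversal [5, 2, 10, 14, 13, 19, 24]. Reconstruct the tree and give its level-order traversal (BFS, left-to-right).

Inorder:  [2, 5, 10, 13, 14, 19, 24]
Preorder: [5, 2, 10, 14, 13, 19, 24]
Algorithm: preorder visits root first, so consume preorder in order;
for each root, split the current inorder slice at that value into
left-subtree inorder and right-subtree inorder, then recurse.
Recursive splits:
  root=5; inorder splits into left=[2], right=[10, 13, 14, 19, 24]
  root=2; inorder splits into left=[], right=[]
  root=10; inorder splits into left=[], right=[13, 14, 19, 24]
  root=14; inorder splits into left=[13], right=[19, 24]
  root=13; inorder splits into left=[], right=[]
  root=19; inorder splits into left=[], right=[24]
  root=24; inorder splits into left=[], right=[]
Reconstructed level-order: [5, 2, 10, 14, 13, 19, 24]


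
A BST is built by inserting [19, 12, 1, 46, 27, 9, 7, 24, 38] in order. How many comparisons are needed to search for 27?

Search path for 27: 19 -> 46 -> 27
Found: True
Comparisons: 3


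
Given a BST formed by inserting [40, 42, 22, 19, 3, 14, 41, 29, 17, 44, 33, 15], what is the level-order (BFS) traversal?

Tree insertion order: [40, 42, 22, 19, 3, 14, 41, 29, 17, 44, 33, 15]
Tree (level-order array): [40, 22, 42, 19, 29, 41, 44, 3, None, None, 33, None, None, None, None, None, 14, None, None, None, 17, 15]
BFS from the root, enqueuing left then right child of each popped node:
  queue [40] -> pop 40, enqueue [22, 42], visited so far: [40]
  queue [22, 42] -> pop 22, enqueue [19, 29], visited so far: [40, 22]
  queue [42, 19, 29] -> pop 42, enqueue [41, 44], visited so far: [40, 22, 42]
  queue [19, 29, 41, 44] -> pop 19, enqueue [3], visited so far: [40, 22, 42, 19]
  queue [29, 41, 44, 3] -> pop 29, enqueue [33], visited so far: [40, 22, 42, 19, 29]
  queue [41, 44, 3, 33] -> pop 41, enqueue [none], visited so far: [40, 22, 42, 19, 29, 41]
  queue [44, 3, 33] -> pop 44, enqueue [none], visited so far: [40, 22, 42, 19, 29, 41, 44]
  queue [3, 33] -> pop 3, enqueue [14], visited so far: [40, 22, 42, 19, 29, 41, 44, 3]
  queue [33, 14] -> pop 33, enqueue [none], visited so far: [40, 22, 42, 19, 29, 41, 44, 3, 33]
  queue [14] -> pop 14, enqueue [17], visited so far: [40, 22, 42, 19, 29, 41, 44, 3, 33, 14]
  queue [17] -> pop 17, enqueue [15], visited so far: [40, 22, 42, 19, 29, 41, 44, 3, 33, 14, 17]
  queue [15] -> pop 15, enqueue [none], visited so far: [40, 22, 42, 19, 29, 41, 44, 3, 33, 14, 17, 15]
Result: [40, 22, 42, 19, 29, 41, 44, 3, 33, 14, 17, 15]


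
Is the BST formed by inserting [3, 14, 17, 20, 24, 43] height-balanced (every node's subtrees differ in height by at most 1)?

Tree (level-order array): [3, None, 14, None, 17, None, 20, None, 24, None, 43]
Definition: a tree is height-balanced if, at every node, |h(left) - h(right)| <= 1 (empty subtree has height -1).
Bottom-up per-node check:
  node 43: h_left=-1, h_right=-1, diff=0 [OK], height=0
  node 24: h_left=-1, h_right=0, diff=1 [OK], height=1
  node 20: h_left=-1, h_right=1, diff=2 [FAIL (|-1-1|=2 > 1)], height=2
  node 17: h_left=-1, h_right=2, diff=3 [FAIL (|-1-2|=3 > 1)], height=3
  node 14: h_left=-1, h_right=3, diff=4 [FAIL (|-1-3|=4 > 1)], height=4
  node 3: h_left=-1, h_right=4, diff=5 [FAIL (|-1-4|=5 > 1)], height=5
Node 20 violates the condition: |-1 - 1| = 2 > 1.
Result: Not balanced


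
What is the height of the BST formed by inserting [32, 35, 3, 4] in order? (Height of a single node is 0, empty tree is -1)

Insertion order: [32, 35, 3, 4]
Tree (level-order array): [32, 3, 35, None, 4]
Compute height bottom-up (empty subtree = -1):
  height(4) = 1 + max(-1, -1) = 0
  height(3) = 1 + max(-1, 0) = 1
  height(35) = 1 + max(-1, -1) = 0
  height(32) = 1 + max(1, 0) = 2
Height = 2


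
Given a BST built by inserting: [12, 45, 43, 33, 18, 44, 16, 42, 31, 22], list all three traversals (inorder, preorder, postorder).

Tree insertion order: [12, 45, 43, 33, 18, 44, 16, 42, 31, 22]
Tree (level-order array): [12, None, 45, 43, None, 33, 44, 18, 42, None, None, 16, 31, None, None, None, None, 22]
Inorder (L, root, R): [12, 16, 18, 22, 31, 33, 42, 43, 44, 45]
Preorder (root, L, R): [12, 45, 43, 33, 18, 16, 31, 22, 42, 44]
Postorder (L, R, root): [16, 22, 31, 18, 42, 33, 44, 43, 45, 12]


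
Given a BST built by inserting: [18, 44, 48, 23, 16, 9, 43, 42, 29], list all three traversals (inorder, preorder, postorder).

Tree insertion order: [18, 44, 48, 23, 16, 9, 43, 42, 29]
Tree (level-order array): [18, 16, 44, 9, None, 23, 48, None, None, None, 43, None, None, 42, None, 29]
Inorder (L, root, R): [9, 16, 18, 23, 29, 42, 43, 44, 48]
Preorder (root, L, R): [18, 16, 9, 44, 23, 43, 42, 29, 48]
Postorder (L, R, root): [9, 16, 29, 42, 43, 23, 48, 44, 18]


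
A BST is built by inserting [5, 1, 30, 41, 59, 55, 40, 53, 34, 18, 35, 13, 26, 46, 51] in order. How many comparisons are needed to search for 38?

Search path for 38: 5 -> 30 -> 41 -> 40 -> 34 -> 35
Found: False
Comparisons: 6


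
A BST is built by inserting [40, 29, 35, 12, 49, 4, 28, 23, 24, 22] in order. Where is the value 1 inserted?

Starting tree (level order): [40, 29, 49, 12, 35, None, None, 4, 28, None, None, None, None, 23, None, 22, 24]
Insertion path: 40 -> 29 -> 12 -> 4
Result: insert 1 as left child of 4
Final tree (level order): [40, 29, 49, 12, 35, None, None, 4, 28, None, None, 1, None, 23, None, None, None, 22, 24]


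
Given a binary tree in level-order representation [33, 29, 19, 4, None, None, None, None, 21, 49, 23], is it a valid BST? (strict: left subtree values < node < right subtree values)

Level-order array: [33, 29, 19, 4, None, None, None, None, 21, 49, 23]
Validate using subtree bounds (lo, hi): at each node, require lo < value < hi,
then recurse left with hi=value and right with lo=value.
Preorder trace (stopping at first violation):
  at node 33 with bounds (-inf, +inf): OK
  at node 29 with bounds (-inf, 33): OK
  at node 4 with bounds (-inf, 29): OK
  at node 21 with bounds (4, 29): OK
  at node 49 with bounds (4, 21): VIOLATION
Node 49 violates its bound: not (4 < 49 < 21).
Result: Not a valid BST


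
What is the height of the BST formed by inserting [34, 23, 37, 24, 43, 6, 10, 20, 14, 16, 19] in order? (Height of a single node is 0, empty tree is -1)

Insertion order: [34, 23, 37, 24, 43, 6, 10, 20, 14, 16, 19]
Tree (level-order array): [34, 23, 37, 6, 24, None, 43, None, 10, None, None, None, None, None, 20, 14, None, None, 16, None, 19]
Compute height bottom-up (empty subtree = -1):
  height(19) = 1 + max(-1, -1) = 0
  height(16) = 1 + max(-1, 0) = 1
  height(14) = 1 + max(-1, 1) = 2
  height(20) = 1 + max(2, -1) = 3
  height(10) = 1 + max(-1, 3) = 4
  height(6) = 1 + max(-1, 4) = 5
  height(24) = 1 + max(-1, -1) = 0
  height(23) = 1 + max(5, 0) = 6
  height(43) = 1 + max(-1, -1) = 0
  height(37) = 1 + max(-1, 0) = 1
  height(34) = 1 + max(6, 1) = 7
Height = 7


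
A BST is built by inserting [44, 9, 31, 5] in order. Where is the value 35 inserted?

Starting tree (level order): [44, 9, None, 5, 31]
Insertion path: 44 -> 9 -> 31
Result: insert 35 as right child of 31
Final tree (level order): [44, 9, None, 5, 31, None, None, None, 35]


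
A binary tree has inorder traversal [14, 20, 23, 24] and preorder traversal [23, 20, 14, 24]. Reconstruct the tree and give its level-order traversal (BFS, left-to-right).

Inorder:  [14, 20, 23, 24]
Preorder: [23, 20, 14, 24]
Algorithm: preorder visits root first, so consume preorder in order;
for each root, split the current inorder slice at that value into
left-subtree inorder and right-subtree inorder, then recurse.
Recursive splits:
  root=23; inorder splits into left=[14, 20], right=[24]
  root=20; inorder splits into left=[14], right=[]
  root=14; inorder splits into left=[], right=[]
  root=24; inorder splits into left=[], right=[]
Reconstructed level-order: [23, 20, 24, 14]


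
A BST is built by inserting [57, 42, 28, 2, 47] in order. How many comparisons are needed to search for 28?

Search path for 28: 57 -> 42 -> 28
Found: True
Comparisons: 3


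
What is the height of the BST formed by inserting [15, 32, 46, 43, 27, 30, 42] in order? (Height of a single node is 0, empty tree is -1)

Insertion order: [15, 32, 46, 43, 27, 30, 42]
Tree (level-order array): [15, None, 32, 27, 46, None, 30, 43, None, None, None, 42]
Compute height bottom-up (empty subtree = -1):
  height(30) = 1 + max(-1, -1) = 0
  height(27) = 1 + max(-1, 0) = 1
  height(42) = 1 + max(-1, -1) = 0
  height(43) = 1 + max(0, -1) = 1
  height(46) = 1 + max(1, -1) = 2
  height(32) = 1 + max(1, 2) = 3
  height(15) = 1 + max(-1, 3) = 4
Height = 4


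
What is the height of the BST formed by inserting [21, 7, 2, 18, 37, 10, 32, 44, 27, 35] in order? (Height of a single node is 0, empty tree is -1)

Insertion order: [21, 7, 2, 18, 37, 10, 32, 44, 27, 35]
Tree (level-order array): [21, 7, 37, 2, 18, 32, 44, None, None, 10, None, 27, 35]
Compute height bottom-up (empty subtree = -1):
  height(2) = 1 + max(-1, -1) = 0
  height(10) = 1 + max(-1, -1) = 0
  height(18) = 1 + max(0, -1) = 1
  height(7) = 1 + max(0, 1) = 2
  height(27) = 1 + max(-1, -1) = 0
  height(35) = 1 + max(-1, -1) = 0
  height(32) = 1 + max(0, 0) = 1
  height(44) = 1 + max(-1, -1) = 0
  height(37) = 1 + max(1, 0) = 2
  height(21) = 1 + max(2, 2) = 3
Height = 3


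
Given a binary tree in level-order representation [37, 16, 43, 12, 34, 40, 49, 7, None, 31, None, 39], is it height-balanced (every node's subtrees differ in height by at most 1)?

Tree (level-order array): [37, 16, 43, 12, 34, 40, 49, 7, None, 31, None, 39]
Definition: a tree is height-balanced if, at every node, |h(left) - h(right)| <= 1 (empty subtree has height -1).
Bottom-up per-node check:
  node 7: h_left=-1, h_right=-1, diff=0 [OK], height=0
  node 12: h_left=0, h_right=-1, diff=1 [OK], height=1
  node 31: h_left=-1, h_right=-1, diff=0 [OK], height=0
  node 34: h_left=0, h_right=-1, diff=1 [OK], height=1
  node 16: h_left=1, h_right=1, diff=0 [OK], height=2
  node 39: h_left=-1, h_right=-1, diff=0 [OK], height=0
  node 40: h_left=0, h_right=-1, diff=1 [OK], height=1
  node 49: h_left=-1, h_right=-1, diff=0 [OK], height=0
  node 43: h_left=1, h_right=0, diff=1 [OK], height=2
  node 37: h_left=2, h_right=2, diff=0 [OK], height=3
All nodes satisfy the balance condition.
Result: Balanced


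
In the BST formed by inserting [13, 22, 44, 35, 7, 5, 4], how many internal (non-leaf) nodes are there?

Tree built from: [13, 22, 44, 35, 7, 5, 4]
Tree (level-order array): [13, 7, 22, 5, None, None, 44, 4, None, 35]
Rule: An internal node has at least one child.
Per-node child counts:
  node 13: 2 child(ren)
  node 7: 1 child(ren)
  node 5: 1 child(ren)
  node 4: 0 child(ren)
  node 22: 1 child(ren)
  node 44: 1 child(ren)
  node 35: 0 child(ren)
Matching nodes: [13, 7, 5, 22, 44]
Count of internal (non-leaf) nodes: 5


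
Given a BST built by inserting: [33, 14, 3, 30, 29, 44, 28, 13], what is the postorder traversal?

Tree insertion order: [33, 14, 3, 30, 29, 44, 28, 13]
Tree (level-order array): [33, 14, 44, 3, 30, None, None, None, 13, 29, None, None, None, 28]
Postorder traversal: [13, 3, 28, 29, 30, 14, 44, 33]


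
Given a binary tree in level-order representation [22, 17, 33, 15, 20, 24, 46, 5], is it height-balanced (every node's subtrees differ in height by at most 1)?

Tree (level-order array): [22, 17, 33, 15, 20, 24, 46, 5]
Definition: a tree is height-balanced if, at every node, |h(left) - h(right)| <= 1 (empty subtree has height -1).
Bottom-up per-node check:
  node 5: h_left=-1, h_right=-1, diff=0 [OK], height=0
  node 15: h_left=0, h_right=-1, diff=1 [OK], height=1
  node 20: h_left=-1, h_right=-1, diff=0 [OK], height=0
  node 17: h_left=1, h_right=0, diff=1 [OK], height=2
  node 24: h_left=-1, h_right=-1, diff=0 [OK], height=0
  node 46: h_left=-1, h_right=-1, diff=0 [OK], height=0
  node 33: h_left=0, h_right=0, diff=0 [OK], height=1
  node 22: h_left=2, h_right=1, diff=1 [OK], height=3
All nodes satisfy the balance condition.
Result: Balanced


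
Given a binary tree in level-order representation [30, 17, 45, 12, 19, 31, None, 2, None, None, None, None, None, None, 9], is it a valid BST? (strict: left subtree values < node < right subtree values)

Level-order array: [30, 17, 45, 12, 19, 31, None, 2, None, None, None, None, None, None, 9]
Validate using subtree bounds (lo, hi): at each node, require lo < value < hi,
then recurse left with hi=value and right with lo=value.
Preorder trace (stopping at first violation):
  at node 30 with bounds (-inf, +inf): OK
  at node 17 with bounds (-inf, 30): OK
  at node 12 with bounds (-inf, 17): OK
  at node 2 with bounds (-inf, 12): OK
  at node 9 with bounds (2, 12): OK
  at node 19 with bounds (17, 30): OK
  at node 45 with bounds (30, +inf): OK
  at node 31 with bounds (30, 45): OK
No violation found at any node.
Result: Valid BST


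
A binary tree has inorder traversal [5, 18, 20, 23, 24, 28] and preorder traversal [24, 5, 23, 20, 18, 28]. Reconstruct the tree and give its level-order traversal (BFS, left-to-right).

Inorder:  [5, 18, 20, 23, 24, 28]
Preorder: [24, 5, 23, 20, 18, 28]
Algorithm: preorder visits root first, so consume preorder in order;
for each root, split the current inorder slice at that value into
left-subtree inorder and right-subtree inorder, then recurse.
Recursive splits:
  root=24; inorder splits into left=[5, 18, 20, 23], right=[28]
  root=5; inorder splits into left=[], right=[18, 20, 23]
  root=23; inorder splits into left=[18, 20], right=[]
  root=20; inorder splits into left=[18], right=[]
  root=18; inorder splits into left=[], right=[]
  root=28; inorder splits into left=[], right=[]
Reconstructed level-order: [24, 5, 28, 23, 20, 18]


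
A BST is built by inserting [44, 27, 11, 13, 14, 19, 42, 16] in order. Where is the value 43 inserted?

Starting tree (level order): [44, 27, None, 11, 42, None, 13, None, None, None, 14, None, 19, 16]
Insertion path: 44 -> 27 -> 42
Result: insert 43 as right child of 42
Final tree (level order): [44, 27, None, 11, 42, None, 13, None, 43, None, 14, None, None, None, 19, 16]


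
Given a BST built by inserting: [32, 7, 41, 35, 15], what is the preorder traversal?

Tree insertion order: [32, 7, 41, 35, 15]
Tree (level-order array): [32, 7, 41, None, 15, 35]
Preorder traversal: [32, 7, 15, 41, 35]


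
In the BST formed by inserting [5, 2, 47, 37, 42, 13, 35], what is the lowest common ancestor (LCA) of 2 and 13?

Tree insertion order: [5, 2, 47, 37, 42, 13, 35]
Tree (level-order array): [5, 2, 47, None, None, 37, None, 13, 42, None, 35]
In a BST, the LCA of p=2, q=13 is the first node v on the
root-to-leaf path with p <= v <= q (go left if both < v, right if both > v).
Walk from root:
  at 5: 2 <= 5 <= 13, this is the LCA
LCA = 5


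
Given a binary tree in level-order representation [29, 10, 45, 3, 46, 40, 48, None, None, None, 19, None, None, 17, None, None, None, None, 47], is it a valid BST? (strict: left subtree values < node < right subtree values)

Level-order array: [29, 10, 45, 3, 46, 40, 48, None, None, None, 19, None, None, 17, None, None, None, None, 47]
Validate using subtree bounds (lo, hi): at each node, require lo < value < hi,
then recurse left with hi=value and right with lo=value.
Preorder trace (stopping at first violation):
  at node 29 with bounds (-inf, +inf): OK
  at node 10 with bounds (-inf, 29): OK
  at node 3 with bounds (-inf, 10): OK
  at node 46 with bounds (10, 29): VIOLATION
Node 46 violates its bound: not (10 < 46 < 29).
Result: Not a valid BST


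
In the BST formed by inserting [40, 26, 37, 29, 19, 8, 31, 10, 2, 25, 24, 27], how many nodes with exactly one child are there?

Tree built from: [40, 26, 37, 29, 19, 8, 31, 10, 2, 25, 24, 27]
Tree (level-order array): [40, 26, None, 19, 37, 8, 25, 29, None, 2, 10, 24, None, 27, 31]
Rule: These are nodes with exactly 1 non-null child.
Per-node child counts:
  node 40: 1 child(ren)
  node 26: 2 child(ren)
  node 19: 2 child(ren)
  node 8: 2 child(ren)
  node 2: 0 child(ren)
  node 10: 0 child(ren)
  node 25: 1 child(ren)
  node 24: 0 child(ren)
  node 37: 1 child(ren)
  node 29: 2 child(ren)
  node 27: 0 child(ren)
  node 31: 0 child(ren)
Matching nodes: [40, 25, 37]
Count of nodes with exactly one child: 3


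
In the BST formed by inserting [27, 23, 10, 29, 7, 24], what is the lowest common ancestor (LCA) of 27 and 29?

Tree insertion order: [27, 23, 10, 29, 7, 24]
Tree (level-order array): [27, 23, 29, 10, 24, None, None, 7]
In a BST, the LCA of p=27, q=29 is the first node v on the
root-to-leaf path with p <= v <= q (go left if both < v, right if both > v).
Walk from root:
  at 27: 27 <= 27 <= 29, this is the LCA
LCA = 27


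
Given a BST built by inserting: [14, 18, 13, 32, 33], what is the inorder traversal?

Tree insertion order: [14, 18, 13, 32, 33]
Tree (level-order array): [14, 13, 18, None, None, None, 32, None, 33]
Inorder traversal: [13, 14, 18, 32, 33]


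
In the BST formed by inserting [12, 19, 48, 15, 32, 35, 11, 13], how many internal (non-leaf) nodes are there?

Tree built from: [12, 19, 48, 15, 32, 35, 11, 13]
Tree (level-order array): [12, 11, 19, None, None, 15, 48, 13, None, 32, None, None, None, None, 35]
Rule: An internal node has at least one child.
Per-node child counts:
  node 12: 2 child(ren)
  node 11: 0 child(ren)
  node 19: 2 child(ren)
  node 15: 1 child(ren)
  node 13: 0 child(ren)
  node 48: 1 child(ren)
  node 32: 1 child(ren)
  node 35: 0 child(ren)
Matching nodes: [12, 19, 15, 48, 32]
Count of internal (non-leaf) nodes: 5


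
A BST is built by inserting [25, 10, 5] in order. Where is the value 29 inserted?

Starting tree (level order): [25, 10, None, 5]
Insertion path: 25
Result: insert 29 as right child of 25
Final tree (level order): [25, 10, 29, 5]


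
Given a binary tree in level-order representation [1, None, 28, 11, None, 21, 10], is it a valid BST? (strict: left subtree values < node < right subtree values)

Level-order array: [1, None, 28, 11, None, 21, 10]
Validate using subtree bounds (lo, hi): at each node, require lo < value < hi,
then recurse left with hi=value and right with lo=value.
Preorder trace (stopping at first violation):
  at node 1 with bounds (-inf, +inf): OK
  at node 28 with bounds (1, +inf): OK
  at node 11 with bounds (1, 28): OK
  at node 21 with bounds (1, 11): VIOLATION
Node 21 violates its bound: not (1 < 21 < 11).
Result: Not a valid BST


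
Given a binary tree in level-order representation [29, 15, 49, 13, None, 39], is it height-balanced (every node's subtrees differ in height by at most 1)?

Tree (level-order array): [29, 15, 49, 13, None, 39]
Definition: a tree is height-balanced if, at every node, |h(left) - h(right)| <= 1 (empty subtree has height -1).
Bottom-up per-node check:
  node 13: h_left=-1, h_right=-1, diff=0 [OK], height=0
  node 15: h_left=0, h_right=-1, diff=1 [OK], height=1
  node 39: h_left=-1, h_right=-1, diff=0 [OK], height=0
  node 49: h_left=0, h_right=-1, diff=1 [OK], height=1
  node 29: h_left=1, h_right=1, diff=0 [OK], height=2
All nodes satisfy the balance condition.
Result: Balanced


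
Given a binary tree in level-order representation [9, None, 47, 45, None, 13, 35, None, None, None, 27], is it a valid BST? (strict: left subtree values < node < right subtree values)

Level-order array: [9, None, 47, 45, None, 13, 35, None, None, None, 27]
Validate using subtree bounds (lo, hi): at each node, require lo < value < hi,
then recurse left with hi=value and right with lo=value.
Preorder trace (stopping at first violation):
  at node 9 with bounds (-inf, +inf): OK
  at node 47 with bounds (9, +inf): OK
  at node 45 with bounds (9, 47): OK
  at node 13 with bounds (9, 45): OK
  at node 35 with bounds (45, 47): VIOLATION
Node 35 violates its bound: not (45 < 35 < 47).
Result: Not a valid BST


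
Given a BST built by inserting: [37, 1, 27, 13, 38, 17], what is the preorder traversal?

Tree insertion order: [37, 1, 27, 13, 38, 17]
Tree (level-order array): [37, 1, 38, None, 27, None, None, 13, None, None, 17]
Preorder traversal: [37, 1, 27, 13, 17, 38]


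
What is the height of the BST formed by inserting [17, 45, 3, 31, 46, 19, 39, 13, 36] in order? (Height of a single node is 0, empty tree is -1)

Insertion order: [17, 45, 3, 31, 46, 19, 39, 13, 36]
Tree (level-order array): [17, 3, 45, None, 13, 31, 46, None, None, 19, 39, None, None, None, None, 36]
Compute height bottom-up (empty subtree = -1):
  height(13) = 1 + max(-1, -1) = 0
  height(3) = 1 + max(-1, 0) = 1
  height(19) = 1 + max(-1, -1) = 0
  height(36) = 1 + max(-1, -1) = 0
  height(39) = 1 + max(0, -1) = 1
  height(31) = 1 + max(0, 1) = 2
  height(46) = 1 + max(-1, -1) = 0
  height(45) = 1 + max(2, 0) = 3
  height(17) = 1 + max(1, 3) = 4
Height = 4


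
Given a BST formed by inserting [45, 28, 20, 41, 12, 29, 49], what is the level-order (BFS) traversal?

Tree insertion order: [45, 28, 20, 41, 12, 29, 49]
Tree (level-order array): [45, 28, 49, 20, 41, None, None, 12, None, 29]
BFS from the root, enqueuing left then right child of each popped node:
  queue [45] -> pop 45, enqueue [28, 49], visited so far: [45]
  queue [28, 49] -> pop 28, enqueue [20, 41], visited so far: [45, 28]
  queue [49, 20, 41] -> pop 49, enqueue [none], visited so far: [45, 28, 49]
  queue [20, 41] -> pop 20, enqueue [12], visited so far: [45, 28, 49, 20]
  queue [41, 12] -> pop 41, enqueue [29], visited so far: [45, 28, 49, 20, 41]
  queue [12, 29] -> pop 12, enqueue [none], visited so far: [45, 28, 49, 20, 41, 12]
  queue [29] -> pop 29, enqueue [none], visited so far: [45, 28, 49, 20, 41, 12, 29]
Result: [45, 28, 49, 20, 41, 12, 29]


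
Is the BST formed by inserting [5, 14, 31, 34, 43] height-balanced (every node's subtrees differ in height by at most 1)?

Tree (level-order array): [5, None, 14, None, 31, None, 34, None, 43]
Definition: a tree is height-balanced if, at every node, |h(left) - h(right)| <= 1 (empty subtree has height -1).
Bottom-up per-node check:
  node 43: h_left=-1, h_right=-1, diff=0 [OK], height=0
  node 34: h_left=-1, h_right=0, diff=1 [OK], height=1
  node 31: h_left=-1, h_right=1, diff=2 [FAIL (|-1-1|=2 > 1)], height=2
  node 14: h_left=-1, h_right=2, diff=3 [FAIL (|-1-2|=3 > 1)], height=3
  node 5: h_left=-1, h_right=3, diff=4 [FAIL (|-1-3|=4 > 1)], height=4
Node 31 violates the condition: |-1 - 1| = 2 > 1.
Result: Not balanced


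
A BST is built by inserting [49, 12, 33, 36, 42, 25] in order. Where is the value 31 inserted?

Starting tree (level order): [49, 12, None, None, 33, 25, 36, None, None, None, 42]
Insertion path: 49 -> 12 -> 33 -> 25
Result: insert 31 as right child of 25
Final tree (level order): [49, 12, None, None, 33, 25, 36, None, 31, None, 42]


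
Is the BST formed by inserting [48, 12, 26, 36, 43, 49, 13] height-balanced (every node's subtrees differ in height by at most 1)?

Tree (level-order array): [48, 12, 49, None, 26, None, None, 13, 36, None, None, None, 43]
Definition: a tree is height-balanced if, at every node, |h(left) - h(right)| <= 1 (empty subtree has height -1).
Bottom-up per-node check:
  node 13: h_left=-1, h_right=-1, diff=0 [OK], height=0
  node 43: h_left=-1, h_right=-1, diff=0 [OK], height=0
  node 36: h_left=-1, h_right=0, diff=1 [OK], height=1
  node 26: h_left=0, h_right=1, diff=1 [OK], height=2
  node 12: h_left=-1, h_right=2, diff=3 [FAIL (|-1-2|=3 > 1)], height=3
  node 49: h_left=-1, h_right=-1, diff=0 [OK], height=0
  node 48: h_left=3, h_right=0, diff=3 [FAIL (|3-0|=3 > 1)], height=4
Node 12 violates the condition: |-1 - 2| = 3 > 1.
Result: Not balanced


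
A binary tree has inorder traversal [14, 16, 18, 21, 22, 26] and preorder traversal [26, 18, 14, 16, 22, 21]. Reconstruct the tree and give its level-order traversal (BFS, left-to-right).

Inorder:  [14, 16, 18, 21, 22, 26]
Preorder: [26, 18, 14, 16, 22, 21]
Algorithm: preorder visits root first, so consume preorder in order;
for each root, split the current inorder slice at that value into
left-subtree inorder and right-subtree inorder, then recurse.
Recursive splits:
  root=26; inorder splits into left=[14, 16, 18, 21, 22], right=[]
  root=18; inorder splits into left=[14, 16], right=[21, 22]
  root=14; inorder splits into left=[], right=[16]
  root=16; inorder splits into left=[], right=[]
  root=22; inorder splits into left=[21], right=[]
  root=21; inorder splits into left=[], right=[]
Reconstructed level-order: [26, 18, 14, 22, 16, 21]


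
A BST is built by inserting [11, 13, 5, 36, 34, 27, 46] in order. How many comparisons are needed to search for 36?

Search path for 36: 11 -> 13 -> 36
Found: True
Comparisons: 3


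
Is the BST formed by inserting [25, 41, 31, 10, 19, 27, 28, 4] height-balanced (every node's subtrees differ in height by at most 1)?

Tree (level-order array): [25, 10, 41, 4, 19, 31, None, None, None, None, None, 27, None, None, 28]
Definition: a tree is height-balanced if, at every node, |h(left) - h(right)| <= 1 (empty subtree has height -1).
Bottom-up per-node check:
  node 4: h_left=-1, h_right=-1, diff=0 [OK], height=0
  node 19: h_left=-1, h_right=-1, diff=0 [OK], height=0
  node 10: h_left=0, h_right=0, diff=0 [OK], height=1
  node 28: h_left=-1, h_right=-1, diff=0 [OK], height=0
  node 27: h_left=-1, h_right=0, diff=1 [OK], height=1
  node 31: h_left=1, h_right=-1, diff=2 [FAIL (|1--1|=2 > 1)], height=2
  node 41: h_left=2, h_right=-1, diff=3 [FAIL (|2--1|=3 > 1)], height=3
  node 25: h_left=1, h_right=3, diff=2 [FAIL (|1-3|=2 > 1)], height=4
Node 31 violates the condition: |1 - -1| = 2 > 1.
Result: Not balanced


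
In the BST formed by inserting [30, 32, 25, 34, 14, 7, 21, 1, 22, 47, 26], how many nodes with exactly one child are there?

Tree built from: [30, 32, 25, 34, 14, 7, 21, 1, 22, 47, 26]
Tree (level-order array): [30, 25, 32, 14, 26, None, 34, 7, 21, None, None, None, 47, 1, None, None, 22]
Rule: These are nodes with exactly 1 non-null child.
Per-node child counts:
  node 30: 2 child(ren)
  node 25: 2 child(ren)
  node 14: 2 child(ren)
  node 7: 1 child(ren)
  node 1: 0 child(ren)
  node 21: 1 child(ren)
  node 22: 0 child(ren)
  node 26: 0 child(ren)
  node 32: 1 child(ren)
  node 34: 1 child(ren)
  node 47: 0 child(ren)
Matching nodes: [7, 21, 32, 34]
Count of nodes with exactly one child: 4


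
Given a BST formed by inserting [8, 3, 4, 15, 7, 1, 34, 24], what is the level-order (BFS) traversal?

Tree insertion order: [8, 3, 4, 15, 7, 1, 34, 24]
Tree (level-order array): [8, 3, 15, 1, 4, None, 34, None, None, None, 7, 24]
BFS from the root, enqueuing left then right child of each popped node:
  queue [8] -> pop 8, enqueue [3, 15], visited so far: [8]
  queue [3, 15] -> pop 3, enqueue [1, 4], visited so far: [8, 3]
  queue [15, 1, 4] -> pop 15, enqueue [34], visited so far: [8, 3, 15]
  queue [1, 4, 34] -> pop 1, enqueue [none], visited so far: [8, 3, 15, 1]
  queue [4, 34] -> pop 4, enqueue [7], visited so far: [8, 3, 15, 1, 4]
  queue [34, 7] -> pop 34, enqueue [24], visited so far: [8, 3, 15, 1, 4, 34]
  queue [7, 24] -> pop 7, enqueue [none], visited so far: [8, 3, 15, 1, 4, 34, 7]
  queue [24] -> pop 24, enqueue [none], visited so far: [8, 3, 15, 1, 4, 34, 7, 24]
Result: [8, 3, 15, 1, 4, 34, 7, 24]


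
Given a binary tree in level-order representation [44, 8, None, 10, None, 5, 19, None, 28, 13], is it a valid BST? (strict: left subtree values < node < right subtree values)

Level-order array: [44, 8, None, 10, None, 5, 19, None, 28, 13]
Validate using subtree bounds (lo, hi): at each node, require lo < value < hi,
then recurse left with hi=value and right with lo=value.
Preorder trace (stopping at first violation):
  at node 44 with bounds (-inf, +inf): OK
  at node 8 with bounds (-inf, 44): OK
  at node 10 with bounds (-inf, 8): VIOLATION
Node 10 violates its bound: not (-inf < 10 < 8).
Result: Not a valid BST


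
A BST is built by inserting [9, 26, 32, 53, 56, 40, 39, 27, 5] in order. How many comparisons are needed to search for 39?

Search path for 39: 9 -> 26 -> 32 -> 53 -> 40 -> 39
Found: True
Comparisons: 6


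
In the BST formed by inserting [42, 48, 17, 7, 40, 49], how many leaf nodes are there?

Tree built from: [42, 48, 17, 7, 40, 49]
Tree (level-order array): [42, 17, 48, 7, 40, None, 49]
Rule: A leaf has 0 children.
Per-node child counts:
  node 42: 2 child(ren)
  node 17: 2 child(ren)
  node 7: 0 child(ren)
  node 40: 0 child(ren)
  node 48: 1 child(ren)
  node 49: 0 child(ren)
Matching nodes: [7, 40, 49]
Count of leaf nodes: 3


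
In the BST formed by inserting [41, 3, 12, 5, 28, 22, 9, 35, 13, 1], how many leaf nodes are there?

Tree built from: [41, 3, 12, 5, 28, 22, 9, 35, 13, 1]
Tree (level-order array): [41, 3, None, 1, 12, None, None, 5, 28, None, 9, 22, 35, None, None, 13]
Rule: A leaf has 0 children.
Per-node child counts:
  node 41: 1 child(ren)
  node 3: 2 child(ren)
  node 1: 0 child(ren)
  node 12: 2 child(ren)
  node 5: 1 child(ren)
  node 9: 0 child(ren)
  node 28: 2 child(ren)
  node 22: 1 child(ren)
  node 13: 0 child(ren)
  node 35: 0 child(ren)
Matching nodes: [1, 9, 13, 35]
Count of leaf nodes: 4


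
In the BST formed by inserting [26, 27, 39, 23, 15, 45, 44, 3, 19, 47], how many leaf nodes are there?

Tree built from: [26, 27, 39, 23, 15, 45, 44, 3, 19, 47]
Tree (level-order array): [26, 23, 27, 15, None, None, 39, 3, 19, None, 45, None, None, None, None, 44, 47]
Rule: A leaf has 0 children.
Per-node child counts:
  node 26: 2 child(ren)
  node 23: 1 child(ren)
  node 15: 2 child(ren)
  node 3: 0 child(ren)
  node 19: 0 child(ren)
  node 27: 1 child(ren)
  node 39: 1 child(ren)
  node 45: 2 child(ren)
  node 44: 0 child(ren)
  node 47: 0 child(ren)
Matching nodes: [3, 19, 44, 47]
Count of leaf nodes: 4


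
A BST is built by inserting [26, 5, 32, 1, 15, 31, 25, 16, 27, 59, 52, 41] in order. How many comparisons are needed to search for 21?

Search path for 21: 26 -> 5 -> 15 -> 25 -> 16
Found: False
Comparisons: 5


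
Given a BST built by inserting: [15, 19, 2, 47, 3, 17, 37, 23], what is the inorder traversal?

Tree insertion order: [15, 19, 2, 47, 3, 17, 37, 23]
Tree (level-order array): [15, 2, 19, None, 3, 17, 47, None, None, None, None, 37, None, 23]
Inorder traversal: [2, 3, 15, 17, 19, 23, 37, 47]


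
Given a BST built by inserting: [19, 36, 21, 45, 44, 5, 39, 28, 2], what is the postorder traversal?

Tree insertion order: [19, 36, 21, 45, 44, 5, 39, 28, 2]
Tree (level-order array): [19, 5, 36, 2, None, 21, 45, None, None, None, 28, 44, None, None, None, 39]
Postorder traversal: [2, 5, 28, 21, 39, 44, 45, 36, 19]


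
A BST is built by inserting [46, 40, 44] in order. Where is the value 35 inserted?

Starting tree (level order): [46, 40, None, None, 44]
Insertion path: 46 -> 40
Result: insert 35 as left child of 40
Final tree (level order): [46, 40, None, 35, 44]


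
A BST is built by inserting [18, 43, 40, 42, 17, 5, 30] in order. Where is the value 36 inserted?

Starting tree (level order): [18, 17, 43, 5, None, 40, None, None, None, 30, 42]
Insertion path: 18 -> 43 -> 40 -> 30
Result: insert 36 as right child of 30
Final tree (level order): [18, 17, 43, 5, None, 40, None, None, None, 30, 42, None, 36]


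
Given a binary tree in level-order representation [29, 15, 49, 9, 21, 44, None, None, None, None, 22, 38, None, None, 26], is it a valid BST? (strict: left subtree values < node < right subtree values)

Level-order array: [29, 15, 49, 9, 21, 44, None, None, None, None, 22, 38, None, None, 26]
Validate using subtree bounds (lo, hi): at each node, require lo < value < hi,
then recurse left with hi=value and right with lo=value.
Preorder trace (stopping at first violation):
  at node 29 with bounds (-inf, +inf): OK
  at node 15 with bounds (-inf, 29): OK
  at node 9 with bounds (-inf, 15): OK
  at node 21 with bounds (15, 29): OK
  at node 22 with bounds (21, 29): OK
  at node 26 with bounds (22, 29): OK
  at node 49 with bounds (29, +inf): OK
  at node 44 with bounds (29, 49): OK
  at node 38 with bounds (29, 44): OK
No violation found at any node.
Result: Valid BST


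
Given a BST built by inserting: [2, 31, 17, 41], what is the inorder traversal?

Tree insertion order: [2, 31, 17, 41]
Tree (level-order array): [2, None, 31, 17, 41]
Inorder traversal: [2, 17, 31, 41]


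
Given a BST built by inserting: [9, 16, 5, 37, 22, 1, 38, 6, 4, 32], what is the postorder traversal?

Tree insertion order: [9, 16, 5, 37, 22, 1, 38, 6, 4, 32]
Tree (level-order array): [9, 5, 16, 1, 6, None, 37, None, 4, None, None, 22, 38, None, None, None, 32]
Postorder traversal: [4, 1, 6, 5, 32, 22, 38, 37, 16, 9]


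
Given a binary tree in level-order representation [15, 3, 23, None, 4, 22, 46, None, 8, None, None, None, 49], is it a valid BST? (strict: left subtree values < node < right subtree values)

Level-order array: [15, 3, 23, None, 4, 22, 46, None, 8, None, None, None, 49]
Validate using subtree bounds (lo, hi): at each node, require lo < value < hi,
then recurse left with hi=value and right with lo=value.
Preorder trace (stopping at first violation):
  at node 15 with bounds (-inf, +inf): OK
  at node 3 with bounds (-inf, 15): OK
  at node 4 with bounds (3, 15): OK
  at node 8 with bounds (4, 15): OK
  at node 23 with bounds (15, +inf): OK
  at node 22 with bounds (15, 23): OK
  at node 46 with bounds (23, +inf): OK
  at node 49 with bounds (46, +inf): OK
No violation found at any node.
Result: Valid BST


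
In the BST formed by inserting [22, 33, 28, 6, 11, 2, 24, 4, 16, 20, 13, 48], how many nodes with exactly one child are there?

Tree built from: [22, 33, 28, 6, 11, 2, 24, 4, 16, 20, 13, 48]
Tree (level-order array): [22, 6, 33, 2, 11, 28, 48, None, 4, None, 16, 24, None, None, None, None, None, 13, 20]
Rule: These are nodes with exactly 1 non-null child.
Per-node child counts:
  node 22: 2 child(ren)
  node 6: 2 child(ren)
  node 2: 1 child(ren)
  node 4: 0 child(ren)
  node 11: 1 child(ren)
  node 16: 2 child(ren)
  node 13: 0 child(ren)
  node 20: 0 child(ren)
  node 33: 2 child(ren)
  node 28: 1 child(ren)
  node 24: 0 child(ren)
  node 48: 0 child(ren)
Matching nodes: [2, 11, 28]
Count of nodes with exactly one child: 3


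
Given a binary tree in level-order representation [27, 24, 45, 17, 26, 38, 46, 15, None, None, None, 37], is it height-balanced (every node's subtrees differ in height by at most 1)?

Tree (level-order array): [27, 24, 45, 17, 26, 38, 46, 15, None, None, None, 37]
Definition: a tree is height-balanced if, at every node, |h(left) - h(right)| <= 1 (empty subtree has height -1).
Bottom-up per-node check:
  node 15: h_left=-1, h_right=-1, diff=0 [OK], height=0
  node 17: h_left=0, h_right=-1, diff=1 [OK], height=1
  node 26: h_left=-1, h_right=-1, diff=0 [OK], height=0
  node 24: h_left=1, h_right=0, diff=1 [OK], height=2
  node 37: h_left=-1, h_right=-1, diff=0 [OK], height=0
  node 38: h_left=0, h_right=-1, diff=1 [OK], height=1
  node 46: h_left=-1, h_right=-1, diff=0 [OK], height=0
  node 45: h_left=1, h_right=0, diff=1 [OK], height=2
  node 27: h_left=2, h_right=2, diff=0 [OK], height=3
All nodes satisfy the balance condition.
Result: Balanced


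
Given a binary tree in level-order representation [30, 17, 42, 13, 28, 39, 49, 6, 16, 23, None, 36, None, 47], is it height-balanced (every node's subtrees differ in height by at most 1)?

Tree (level-order array): [30, 17, 42, 13, 28, 39, 49, 6, 16, 23, None, 36, None, 47]
Definition: a tree is height-balanced if, at every node, |h(left) - h(right)| <= 1 (empty subtree has height -1).
Bottom-up per-node check:
  node 6: h_left=-1, h_right=-1, diff=0 [OK], height=0
  node 16: h_left=-1, h_right=-1, diff=0 [OK], height=0
  node 13: h_left=0, h_right=0, diff=0 [OK], height=1
  node 23: h_left=-1, h_right=-1, diff=0 [OK], height=0
  node 28: h_left=0, h_right=-1, diff=1 [OK], height=1
  node 17: h_left=1, h_right=1, diff=0 [OK], height=2
  node 36: h_left=-1, h_right=-1, diff=0 [OK], height=0
  node 39: h_left=0, h_right=-1, diff=1 [OK], height=1
  node 47: h_left=-1, h_right=-1, diff=0 [OK], height=0
  node 49: h_left=0, h_right=-1, diff=1 [OK], height=1
  node 42: h_left=1, h_right=1, diff=0 [OK], height=2
  node 30: h_left=2, h_right=2, diff=0 [OK], height=3
All nodes satisfy the balance condition.
Result: Balanced


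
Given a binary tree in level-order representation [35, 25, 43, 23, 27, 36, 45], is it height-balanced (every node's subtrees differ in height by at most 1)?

Tree (level-order array): [35, 25, 43, 23, 27, 36, 45]
Definition: a tree is height-balanced if, at every node, |h(left) - h(right)| <= 1 (empty subtree has height -1).
Bottom-up per-node check:
  node 23: h_left=-1, h_right=-1, diff=0 [OK], height=0
  node 27: h_left=-1, h_right=-1, diff=0 [OK], height=0
  node 25: h_left=0, h_right=0, diff=0 [OK], height=1
  node 36: h_left=-1, h_right=-1, diff=0 [OK], height=0
  node 45: h_left=-1, h_right=-1, diff=0 [OK], height=0
  node 43: h_left=0, h_right=0, diff=0 [OK], height=1
  node 35: h_left=1, h_right=1, diff=0 [OK], height=2
All nodes satisfy the balance condition.
Result: Balanced
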